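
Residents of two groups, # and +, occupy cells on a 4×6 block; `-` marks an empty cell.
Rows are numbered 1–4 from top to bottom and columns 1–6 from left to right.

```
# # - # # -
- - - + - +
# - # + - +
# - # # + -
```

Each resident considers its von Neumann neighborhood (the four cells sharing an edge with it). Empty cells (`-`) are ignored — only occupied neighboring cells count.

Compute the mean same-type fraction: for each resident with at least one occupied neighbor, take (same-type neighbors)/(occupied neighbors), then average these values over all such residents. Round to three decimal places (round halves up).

(1,1)# 1/1
(1,2)# 1/1
(1,4)# 1/2
(1,5)# 1/1
(2,4)+ 1/2
(2,6)+ 1/1
(3,1)# 1/1
(3,3)# 1/2
(3,4)+ 1/3
(3,6)+ 1/1
(4,1)# 1/1
(4,3)# 2/2
(4,4)# 1/3
(4,5)+ 0/1
Sum over 14 residents: 1/1 + 1/1 + 1/2 + 1/1 + 1/2 + 1/1 + 1/1 + 1/2 + 1/3 + 1/1 + 1/1 + 2/2 + 1/3 + 0/1 = 61/6; mean = 61/6 ÷ 14 = 61/84 = 0.726190… → 0.726.

0.726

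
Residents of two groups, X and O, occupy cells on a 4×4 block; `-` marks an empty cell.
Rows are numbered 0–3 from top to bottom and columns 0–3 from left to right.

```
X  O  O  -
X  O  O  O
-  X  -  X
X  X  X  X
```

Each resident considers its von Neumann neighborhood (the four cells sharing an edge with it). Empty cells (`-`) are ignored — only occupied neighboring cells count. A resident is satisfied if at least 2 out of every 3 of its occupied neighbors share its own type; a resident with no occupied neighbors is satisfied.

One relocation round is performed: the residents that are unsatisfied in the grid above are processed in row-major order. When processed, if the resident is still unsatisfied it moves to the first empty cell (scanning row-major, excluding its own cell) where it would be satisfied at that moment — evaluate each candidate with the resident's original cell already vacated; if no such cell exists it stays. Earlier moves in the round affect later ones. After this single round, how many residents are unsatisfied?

0

Initially unsatisfied (in order): (0,0), (1,0), (1,1), (1,3), (2,1), (2,3).
  (0,0) → (2,0).
  (1,0) → (2,2).
  (1,1): now satisfied by earlier moves; stays.
  (1,3) → (0,0).
  (2,1): now satisfied by earlier moves; stays.
  (2,3): now satisfied by earlier moves; stays.
Resulting grid:
O O O -
- O O -
X X X X
X X X X
All satisfied now.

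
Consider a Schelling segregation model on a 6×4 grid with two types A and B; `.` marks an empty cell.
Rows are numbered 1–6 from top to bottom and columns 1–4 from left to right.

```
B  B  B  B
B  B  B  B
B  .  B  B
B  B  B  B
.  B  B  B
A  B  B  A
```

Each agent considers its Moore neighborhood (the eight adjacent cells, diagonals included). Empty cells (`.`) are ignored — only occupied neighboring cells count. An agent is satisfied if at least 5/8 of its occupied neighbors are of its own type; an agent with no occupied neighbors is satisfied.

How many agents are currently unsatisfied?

Row 1: (1,1)B 3/3 satisfied · (1,2)B 5/5 satisfied · (1,3)B 5/5 satisfied · (1,4)B 3/3 satisfied
Row 2: (2,1)B 4/4 satisfied · (2,2)B 7/7 satisfied · (2,3)B 7/7 satisfied · (2,4)B 5/5 satisfied
Row 3: (3,1)B 4/4 satisfied · (3,3)B 7/7 satisfied · (3,4)B 5/5 satisfied
Row 4: (4,1)B 3/3 satisfied · (4,2)B 6/6 satisfied · (4,3)B 7/7 satisfied · (4,4)B 5/5 satisfied
Row 5: (5,2)B 6/7 satisfied · (5,3)B 7/8 satisfied · (5,4)B 4/5 satisfied
Row 6: (6,1)A 0/2 not · (6,2)B 3/4 satisfied · (6,3)B 4/5 satisfied · (6,4)A 0/3 not
Unsatisfied: (6,1), (6,4) — 2 in total.

2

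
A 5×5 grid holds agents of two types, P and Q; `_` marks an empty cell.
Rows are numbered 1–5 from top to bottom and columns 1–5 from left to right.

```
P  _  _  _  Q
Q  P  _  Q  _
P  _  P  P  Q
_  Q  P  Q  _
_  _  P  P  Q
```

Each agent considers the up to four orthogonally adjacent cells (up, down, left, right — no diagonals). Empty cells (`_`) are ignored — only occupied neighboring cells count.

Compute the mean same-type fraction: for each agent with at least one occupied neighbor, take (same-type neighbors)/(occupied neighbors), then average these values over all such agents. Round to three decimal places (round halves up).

(1,1)P 0/1
(1,5)Q — no occupied neighbors
(2,1)Q 0/3
(2,2)P 0/1
(2,4)Q 0/1
(3,1)P 0/1
(3,3)P 2/2
(3,4)P 1/4
(3,5)Q 0/1
(4,2)Q 0/1
(4,3)P 2/4
(4,4)Q 0/3
(5,3)P 2/2
(5,4)P 1/3
(5,5)Q 0/1
Sum over 14 agents: 0/1 + 0/3 + 0/1 + 0/1 + 0/1 + 2/2 + 1/4 + 0/1 + 0/1 + 2/4 + 0/3 + 2/2 + 1/3 + 0/1 = 37/12; mean = 37/12 ÷ 14 = 37/168 = 0.220238… → 0.220.

0.220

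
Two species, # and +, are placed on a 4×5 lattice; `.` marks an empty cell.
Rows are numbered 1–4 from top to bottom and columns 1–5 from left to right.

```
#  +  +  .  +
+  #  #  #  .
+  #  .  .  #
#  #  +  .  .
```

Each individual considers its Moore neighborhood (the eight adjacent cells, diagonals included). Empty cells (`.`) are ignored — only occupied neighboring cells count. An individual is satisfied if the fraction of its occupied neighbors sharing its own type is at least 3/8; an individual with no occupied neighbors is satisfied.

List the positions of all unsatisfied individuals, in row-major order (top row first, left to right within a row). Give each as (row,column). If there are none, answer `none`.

(1,1)# 1/3 not
(1,2)+ 2/5 satisfied
(1,3)+ 1/4 not
(1,5)+ 0/1 not
(2,1)+ 2/5 satisfied
(2,2)# 3/7 satisfied
(2,3)# 3/5 satisfied
(2,4)# 2/4 satisfied
(3,1)+ 1/5 not
(3,2)# 4/7 satisfied
(3,5)# 1/1 satisfied
(4,1)# 2/3 satisfied
(4,2)# 2/4 satisfied
(4,3)+ 0/2 not

(1,1), (1,3), (1,5), (3,1), (4,3)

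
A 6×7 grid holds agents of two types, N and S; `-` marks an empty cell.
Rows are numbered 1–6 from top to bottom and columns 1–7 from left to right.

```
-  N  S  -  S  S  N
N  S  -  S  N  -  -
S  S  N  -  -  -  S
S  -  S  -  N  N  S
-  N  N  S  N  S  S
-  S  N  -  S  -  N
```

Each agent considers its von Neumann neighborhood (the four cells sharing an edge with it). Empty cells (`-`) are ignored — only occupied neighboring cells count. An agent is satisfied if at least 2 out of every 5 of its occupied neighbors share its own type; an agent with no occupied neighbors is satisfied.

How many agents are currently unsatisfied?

Row 1: (1,2)N 0/2 unhappy · (1,3)S 0/1 unhappy · (1,5)S 1/2 ok · (1,6)S 1/2 ok · (1,7)N 0/1 unhappy
Row 2: (2,1)N 0/2 unhappy · (2,2)S 1/3 unhappy · (2,4)S 0/1 unhappy · (2,5)N 0/2 unhappy
Row 3: (3,1)S 2/3 ok · (3,2)S 2/3 ok · (3,3)N 0/2 unhappy · (3,7)S 1/1 ok
Row 4: (4,1)S 1/1 ok · (4,3)S 0/2 unhappy · (4,5)N 2/2 ok · (4,6)N 1/3 unhappy · (4,7)S 2/3 ok
Row 5: (5,2)N 1/2 ok · (5,3)N 2/4 ok · (5,4)S 0/2 unhappy · (5,5)N 1/4 unhappy · (5,6)S 1/3 unhappy · (5,7)S 2/3 ok
Row 6: (6,2)S 0/2 unhappy · (6,3)N 1/2 ok · (6,5)S 0/1 unhappy · (6,7)N 0/1 unhappy
Unsatisfied: (1,2), (1,3), (1,7), (2,1), (2,2), (2,4), (2,5), (3,3), (4,3), (4,6), (5,4), (5,5), (5,6), (6,2), (6,5), (6,7) — 16 in total.

16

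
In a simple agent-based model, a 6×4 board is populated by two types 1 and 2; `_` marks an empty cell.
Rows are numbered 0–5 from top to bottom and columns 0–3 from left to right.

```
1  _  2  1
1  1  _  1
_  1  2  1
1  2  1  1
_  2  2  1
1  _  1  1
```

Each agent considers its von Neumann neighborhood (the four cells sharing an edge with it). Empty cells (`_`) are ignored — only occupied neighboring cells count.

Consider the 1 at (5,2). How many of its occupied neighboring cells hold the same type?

Occupied neighbors of (5,2): (4,2)=2, (5,3)=1.
Same type (1): 1 of 2.

1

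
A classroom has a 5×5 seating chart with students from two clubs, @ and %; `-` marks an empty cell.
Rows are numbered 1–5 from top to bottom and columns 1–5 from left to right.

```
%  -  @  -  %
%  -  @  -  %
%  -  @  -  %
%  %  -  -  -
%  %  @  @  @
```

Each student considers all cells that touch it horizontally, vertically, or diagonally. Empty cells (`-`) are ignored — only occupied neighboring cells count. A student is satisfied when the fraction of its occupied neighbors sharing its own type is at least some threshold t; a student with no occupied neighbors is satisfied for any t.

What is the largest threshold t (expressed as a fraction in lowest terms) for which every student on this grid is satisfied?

Row 1: (1,1)% 1/1 · (1,3)@ 1/1 · (1,5)% 1/1
Row 2: (2,1)% 2/2 · (2,3)@ 2/2 · (2,5)% 2/2
Row 3: (3,1)% 3/3 · (3,3)@ 1/2 · (3,5)% 1/1
Row 4: (4,1)% 4/4 · (4,2)% 4/6
Row 5: (5,1)% 3/3 · (5,2)% 3/4 · (5,3)@ 1/3 · (5,4)@ 2/2 · (5,5)@ 1/1
The smallest same-type fraction is 1/3 at (5,3), which reduces to 1/3. Any threshold above that leaves this student unsatisfied.

1/3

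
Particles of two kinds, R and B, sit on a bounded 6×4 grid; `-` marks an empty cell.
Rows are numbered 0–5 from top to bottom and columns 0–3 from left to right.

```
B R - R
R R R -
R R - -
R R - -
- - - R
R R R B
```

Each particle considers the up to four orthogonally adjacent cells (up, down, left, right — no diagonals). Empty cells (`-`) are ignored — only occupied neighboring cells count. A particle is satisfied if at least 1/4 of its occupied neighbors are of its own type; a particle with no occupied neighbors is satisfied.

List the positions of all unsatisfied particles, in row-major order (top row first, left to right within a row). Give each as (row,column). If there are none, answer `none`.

(0,0), (4,3), (5,3)

(0,0)B 0/2 unhappy
(0,1)R 1/2 ok
(0,3)R 0/0 ok
(1,0)R 2/3 ok
(1,1)R 4/4 ok
(1,2)R 1/1 ok
(2,0)R 3/3 ok
(2,1)R 3/3 ok
(3,0)R 2/2 ok
(3,1)R 2/2 ok
(4,3)R 0/1 unhappy
(5,0)R 1/1 ok
(5,1)R 2/2 ok
(5,2)R 1/2 ok
(5,3)B 0/2 unhappy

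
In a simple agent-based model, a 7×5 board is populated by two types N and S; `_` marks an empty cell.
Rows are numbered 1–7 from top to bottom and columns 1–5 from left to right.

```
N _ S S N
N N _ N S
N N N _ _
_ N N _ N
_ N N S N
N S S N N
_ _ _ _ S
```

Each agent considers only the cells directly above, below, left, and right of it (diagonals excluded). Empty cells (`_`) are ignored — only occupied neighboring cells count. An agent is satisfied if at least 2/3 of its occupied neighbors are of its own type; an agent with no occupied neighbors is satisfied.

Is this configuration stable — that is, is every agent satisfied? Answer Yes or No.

No

Row 1: (1,1)N 1/1 ok · (1,3)S 1/1 ok · (1,4)S 1/3 unhappy · (1,5)N 0/2 unhappy
Row 2: (2,1)N 3/3 ok · (2,2)N 2/2 ok · (2,4)N 0/2 unhappy · (2,5)S 0/2 unhappy
Row 3: (3,1)N 2/2 ok · (3,2)N 4/4 ok · (3,3)N 2/2 ok
Row 4: (4,2)N 3/3 ok · (4,3)N 3/3 ok · (4,5)N 1/1 ok
Row 5: (5,2)N 2/3 ok · (5,3)N 2/4 unhappy · (5,4)S 0/3 unhappy · (5,5)N 2/3 ok
Row 6: (6,1)N 0/1 unhappy · (6,2)S 1/3 unhappy · (6,3)S 1/3 unhappy · (6,4)N 1/3 unhappy · (6,5)N 2/3 ok
Row 7: (7,5)S 0/1 unhappy
For instance (1,4) has only 1/3 same-type neighbors, below 2/3.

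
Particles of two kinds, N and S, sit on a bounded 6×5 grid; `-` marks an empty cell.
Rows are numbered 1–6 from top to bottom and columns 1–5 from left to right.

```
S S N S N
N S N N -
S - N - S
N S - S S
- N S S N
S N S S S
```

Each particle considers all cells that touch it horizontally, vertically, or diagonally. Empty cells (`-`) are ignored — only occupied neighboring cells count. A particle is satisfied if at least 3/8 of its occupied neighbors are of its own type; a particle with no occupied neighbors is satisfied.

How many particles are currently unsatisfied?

7

(1,1)S 2/3 ok
(1,2)S 2/5 ok
(1,3)N 2/5 ok
(1,4)S 0/4 unhappy
(1,5)N 1/2 ok
(2,1)N 0/4 unhappy
(2,2)S 3/7 ok
(2,3)N 3/6 ok
(2,4)N 4/6 ok
(3,1)S 2/4 ok
(3,3)N 2/5 ok
(3,5)S 2/3 ok
(4,1)N 1/3 unhappy
(4,2)S 2/5 ok
(4,4)S 4/6 ok
(4,5)S 3/4 ok
(5,2)N 2/6 unhappy
(5,3)S 5/7 ok
(5,4)S 6/7 ok
(5,5)N 0/5 unhappy
(6,1)S 0/2 unhappy
(6,2)N 1/4 unhappy
(6,3)S 3/5 ok
(6,4)S 4/5 ok
(6,5)S 2/3 ok
Unsatisfied: (1,4), (2,1), (4,1), (5,2), (5,5), (6,1), (6,2) — 7 in total.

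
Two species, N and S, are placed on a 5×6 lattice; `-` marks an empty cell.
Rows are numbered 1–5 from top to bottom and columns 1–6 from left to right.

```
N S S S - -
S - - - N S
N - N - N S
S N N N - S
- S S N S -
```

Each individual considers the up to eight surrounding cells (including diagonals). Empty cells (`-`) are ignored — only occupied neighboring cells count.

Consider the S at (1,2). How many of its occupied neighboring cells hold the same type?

Occupied neighbors of (1,2): (1,1)=N, (1,3)=S, (2,1)=S.
Same type (S): 2 of 3.

2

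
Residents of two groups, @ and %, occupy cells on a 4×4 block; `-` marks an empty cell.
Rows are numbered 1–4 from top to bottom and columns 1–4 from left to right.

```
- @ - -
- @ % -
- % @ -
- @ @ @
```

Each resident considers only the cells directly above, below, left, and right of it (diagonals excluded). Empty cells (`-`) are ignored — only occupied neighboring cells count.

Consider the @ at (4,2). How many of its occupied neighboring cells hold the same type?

Occupied neighbors of (4,2): (3,2)=%, (4,3)=@.
Same type (@): 1 of 2.

1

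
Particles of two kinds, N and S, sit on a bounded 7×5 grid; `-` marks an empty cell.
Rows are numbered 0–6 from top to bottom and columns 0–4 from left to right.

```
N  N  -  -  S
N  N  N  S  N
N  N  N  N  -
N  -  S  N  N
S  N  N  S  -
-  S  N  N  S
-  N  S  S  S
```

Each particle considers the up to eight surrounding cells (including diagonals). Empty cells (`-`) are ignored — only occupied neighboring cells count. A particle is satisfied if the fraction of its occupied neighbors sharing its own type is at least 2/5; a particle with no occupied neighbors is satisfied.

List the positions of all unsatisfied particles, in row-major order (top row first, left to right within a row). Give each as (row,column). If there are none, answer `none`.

(0,0)N 3/3 ok
(0,1)N 4/4 ok
(0,4)S 1/2 ok
(1,0)N 5/5 ok
(1,1)N 7/7 ok
(1,2)N 5/6 ok
(1,3)S 1/5 unhappy
(1,4)N 1/3 unhappy
(2,0)N 4/4 ok
(2,1)N 6/7 ok
(2,2)N 5/7 ok
(2,3)N 5/7 ok
(3,0)N 3/4 ok
(3,2)S 1/7 unhappy
(3,3)N 4/6 ok
(3,4)N 2/3 ok
(4,0)S 1/3 unhappy
(4,1)N 3/6 ok
(4,2)N 4/7 ok
(4,3)S 2/7 unhappy
(5,1)S 2/6 unhappy
(5,2)N 4/8 ok
(5,3)N 2/7 unhappy
(5,4)S 3/4 ok
(6,1)N 1/3 unhappy
(6,2)S 2/5 ok
(6,3)S 3/5 ok
(6,4)S 2/3 ok

(1,3), (1,4), (3,2), (4,0), (4,3), (5,1), (5,3), (6,1)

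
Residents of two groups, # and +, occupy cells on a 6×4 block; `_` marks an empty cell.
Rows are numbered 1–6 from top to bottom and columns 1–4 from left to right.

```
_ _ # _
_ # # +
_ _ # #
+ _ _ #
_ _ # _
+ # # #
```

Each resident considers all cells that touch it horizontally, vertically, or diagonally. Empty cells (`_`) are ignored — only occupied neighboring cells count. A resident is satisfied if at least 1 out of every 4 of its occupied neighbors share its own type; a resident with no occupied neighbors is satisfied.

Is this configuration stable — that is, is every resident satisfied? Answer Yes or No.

No

(1,3)# 2/3 satisfied
(2,2)# 3/3 satisfied
(2,3)# 4/5 satisfied
(2,4)+ 0/4 not
(3,3)# 4/5 satisfied
(3,4)# 3/4 satisfied
(4,1)+ 0/0 satisfied
(4,4)# 3/3 satisfied
(5,3)# 4/4 satisfied
(6,1)+ 0/1 not
(6,2)# 2/3 satisfied
(6,3)# 3/3 satisfied
(6,4)# 2/2 satisfied
For instance (2,4) has only 0/4 same-type neighbors, below 1/4.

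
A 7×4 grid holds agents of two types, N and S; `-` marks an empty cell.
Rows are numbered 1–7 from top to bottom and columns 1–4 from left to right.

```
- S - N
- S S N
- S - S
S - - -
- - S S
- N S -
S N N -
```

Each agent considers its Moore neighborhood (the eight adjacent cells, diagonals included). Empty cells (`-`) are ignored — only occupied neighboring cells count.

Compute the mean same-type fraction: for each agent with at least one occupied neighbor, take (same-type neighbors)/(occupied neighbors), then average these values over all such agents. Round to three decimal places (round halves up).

(1,2)S 2/2
(1,4)N 1/2
(2,2)S 3/3
(2,3)S 4/6
(2,4)N 1/3
(3,2)S 3/3
(3,4)S 1/2
(4,1)S 1/1
(5,3)S 2/3
(5,4)S 2/2
(6,2)N 2/5
(6,3)S 2/5
(7,1)S 0/2
(7,2)N 2/4
(7,3)N 2/3
Sum over 15 agents: 2/2 + 1/2 + 3/3 + 4/6 + 1/3 + 3/3 + 1/2 + 1/1 + 2/3 + 2/2 + 2/5 + 2/5 + 0/2 + 2/4 + 2/3 = 289/30; mean = 289/30 ÷ 15 = 289/450 = 0.642222… → 0.642.

0.642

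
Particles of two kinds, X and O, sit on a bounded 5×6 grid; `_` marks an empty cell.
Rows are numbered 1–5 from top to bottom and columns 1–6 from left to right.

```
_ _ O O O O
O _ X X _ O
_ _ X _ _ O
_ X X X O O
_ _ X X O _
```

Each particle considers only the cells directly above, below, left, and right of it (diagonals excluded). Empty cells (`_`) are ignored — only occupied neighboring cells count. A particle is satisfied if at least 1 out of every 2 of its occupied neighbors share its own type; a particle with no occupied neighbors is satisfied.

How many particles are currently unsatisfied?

(1,3)O 1/2 ok
(1,4)O 2/3 ok
(1,5)O 2/2 ok
(1,6)O 2/2 ok
(2,1)O 0/0 ok
(2,3)X 2/3 ok
(2,4)X 1/2 ok
(2,6)O 2/2 ok
(3,3)X 2/2 ok
(3,6)O 2/2 ok
(4,2)X 1/1 ok
(4,3)X 4/4 ok
(4,4)X 2/3 ok
(4,5)O 2/3 ok
(4,6)O 2/2 ok
(5,3)X 2/2 ok
(5,4)X 2/3 ok
(5,5)O 1/2 ok
Every one meets the threshold.

0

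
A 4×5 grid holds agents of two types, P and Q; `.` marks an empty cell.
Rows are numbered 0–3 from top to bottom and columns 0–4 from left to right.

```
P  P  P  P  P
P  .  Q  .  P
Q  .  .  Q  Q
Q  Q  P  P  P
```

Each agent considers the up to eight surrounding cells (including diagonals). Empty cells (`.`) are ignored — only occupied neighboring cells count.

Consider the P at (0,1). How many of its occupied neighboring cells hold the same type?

Occupied neighbors of (0,1): (0,0)=P, (0,2)=P, (1,0)=P, (1,2)=Q.
Same type (P): 3 of 4.

3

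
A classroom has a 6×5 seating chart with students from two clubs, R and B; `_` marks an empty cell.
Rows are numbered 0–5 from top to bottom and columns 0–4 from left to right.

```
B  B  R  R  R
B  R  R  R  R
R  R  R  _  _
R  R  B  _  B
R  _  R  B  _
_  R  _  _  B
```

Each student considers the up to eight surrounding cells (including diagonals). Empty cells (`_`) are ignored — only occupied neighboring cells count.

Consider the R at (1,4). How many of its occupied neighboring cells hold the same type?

3

Occupied neighbors of (1,4): (0,3)=R, (0,4)=R, (1,3)=R.
Same type (R): 3 of 3.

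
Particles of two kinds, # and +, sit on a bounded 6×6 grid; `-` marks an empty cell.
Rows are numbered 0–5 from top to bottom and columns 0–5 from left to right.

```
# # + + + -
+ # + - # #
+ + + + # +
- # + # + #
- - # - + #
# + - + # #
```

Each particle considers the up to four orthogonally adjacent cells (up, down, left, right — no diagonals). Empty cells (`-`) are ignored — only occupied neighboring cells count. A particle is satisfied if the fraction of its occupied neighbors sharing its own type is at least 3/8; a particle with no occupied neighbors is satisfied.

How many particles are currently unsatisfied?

16

Row 0: (0,0)# 1/2 ✓ · (0,1)# 2/3 ✓ · (0,2)+ 2/3 ✓ · (0,3)+ 2/2 ✓ · (0,4)+ 1/2 ✓
Row 1: (1,0)+ 1/3 ✗ · (1,1)# 1/4 ✗ · (1,2)+ 2/3 ✓ · (1,4)# 2/3 ✓ · (1,5)# 1/2 ✓
Row 2: (2,0)+ 2/2 ✓ · (2,1)+ 2/4 ✓ · (2,2)+ 4/4 ✓ · (2,3)+ 1/3 ✗ · (2,4)# 1/4 ✗ · (2,5)+ 0/3 ✗
Row 3: (3,1)# 0/2 ✗ · (3,2)+ 1/4 ✗ · (3,3)# 0/3 ✗ · (3,4)+ 1/4 ✗ · (3,5)# 1/3 ✗
Row 4: (4,2)# 0/1 ✗ · (4,4)+ 1/3 ✗ · (4,5)# 2/3 ✓
Row 5: (5,0)# 0/1 ✗ · (5,1)+ 0/1 ✗ · (5,3)+ 0/1 ✗ · (5,4)# 1/3 ✗ · (5,5)# 2/2 ✓
Unsatisfied: (1,0), (1,1), (2,3), (2,4), (2,5), (3,1), (3,2), (3,3), (3,4), (3,5), (4,2), (4,4), (5,0), (5,1), (5,3), (5,4) — 16 in total.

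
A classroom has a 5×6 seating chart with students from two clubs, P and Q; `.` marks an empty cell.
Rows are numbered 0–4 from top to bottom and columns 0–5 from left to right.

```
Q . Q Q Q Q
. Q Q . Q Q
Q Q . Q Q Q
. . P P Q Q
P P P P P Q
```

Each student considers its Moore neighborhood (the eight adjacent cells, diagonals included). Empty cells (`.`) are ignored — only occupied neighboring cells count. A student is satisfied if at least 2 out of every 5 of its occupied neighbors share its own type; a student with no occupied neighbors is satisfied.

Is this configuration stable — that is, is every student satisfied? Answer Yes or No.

Yes

(0,0)Q 1/1 satisfied
(0,2)Q 3/3 satisfied
(0,3)Q 4/4 satisfied
(0,4)Q 4/4 satisfied
(0,5)Q 3/3 satisfied
(1,1)Q 5/5 satisfied
(1,2)Q 5/5 satisfied
(1,4)Q 7/7 satisfied
(1,5)Q 5/5 satisfied
(2,0)Q 2/2 satisfied
(2,1)Q 3/4 satisfied
(2,3)Q 4/6 satisfied
(2,4)Q 6/7 satisfied
(2,5)Q 5/5 satisfied
(3,2)P 4/6 satisfied
(3,3)P 4/7 satisfied
(3,4)Q 5/8 satisfied
(3,5)Q 4/5 satisfied
(4,0)P 1/1 satisfied
(4,1)P 3/3 satisfied
(4,2)P 4/4 satisfied
(4,3)P 4/5 satisfied
(4,4)P 2/5 satisfied
(4,5)Q 2/3 satisfied
All meet the threshold, so the configuration is stable.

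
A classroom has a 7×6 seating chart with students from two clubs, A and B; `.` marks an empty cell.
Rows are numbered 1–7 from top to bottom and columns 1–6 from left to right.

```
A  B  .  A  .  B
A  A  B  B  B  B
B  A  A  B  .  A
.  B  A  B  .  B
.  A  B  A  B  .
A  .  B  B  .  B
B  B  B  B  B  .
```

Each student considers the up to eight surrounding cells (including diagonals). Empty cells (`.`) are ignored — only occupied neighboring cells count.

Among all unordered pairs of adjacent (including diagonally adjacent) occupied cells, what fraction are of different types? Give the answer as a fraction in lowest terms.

34/77

Scan each occupied cell's neighbors to the right and below (and the two forward diagonals) so each pair is counted once.
Row 1: A(1,1)–B(1,2)≠ A(1,1)–A(2,1)= A(1,1)–A(2,2)= B(1,2)–A(2,2)≠ B(1,2)–B(2,3)= B(1,2)–A(2,1)≠ A(1,4)–B(2,4)≠ A(1,4)–B(2,5)≠ A(1,4)–B(2,3)≠ B(1,6)–B(2,6)= B(1,6)–B(2,5)=  → 6/11 unlike.
Row 2: A(2,1)–A(2,2)= A(2,1)–B(3,1)≠ A(2,1)–A(3,2)= A(2,2)–B(2,3)≠ A(2,2)–A(3,2)= A(2,2)–A(3,3)= A(2,2)–B(3,1)≠ B(2,3)–B(2,4)= B(2,3)–A(3,3)≠ B(2,3)–B(3,4)= B(2,3)–A(3,2)≠ B(2,4)–B(2,5)= B(2,4)–B(3,4)= B(2,4)–A(3,3)≠ B(2,5)–B(2,6)= B(2,5)–A(3,6)≠ B(2,5)–B(3,4)= B(2,6)–A(3,6)≠  → 8/18 unlike.
Row 3: B(3,1)–A(3,2)≠ B(3,1)–B(4,2)= A(3,2)–A(3,3)= A(3,2)–B(4,2)≠ A(3,2)–A(4,3)= A(3,3)–B(3,4)≠ A(3,3)–A(4,3)= A(3,3)–B(4,4)≠ A(3,3)–B(4,2)≠ B(3,4)–B(4,4)= B(3,4)–A(4,3)≠ A(3,6)–B(4,6)≠  → 7/12 unlike.
Row 4: B(4,2)–A(4,3)≠ B(4,2)–A(5,2)≠ B(4,2)–B(5,3)= A(4,3)–B(4,4)≠ A(4,3)–B(5,3)≠ A(4,3)–A(5,4)= A(4,3)–A(5,2)= B(4,4)–A(5,4)≠ B(4,4)–B(5,5)= B(4,4)–B(5,3)= B(4,6)–B(5,5)=  → 5/11 unlike.
Row 5: A(5,2)–B(5,3)≠ A(5,2)–B(6,3)≠ A(5,2)–A(6,1)= B(5,3)–A(5,4)≠ B(5,3)–B(6,3)= B(5,3)–B(6,4)= A(5,4)–B(5,5)≠ A(5,4)–B(6,4)≠ A(5,4)–B(6,3)≠ B(5,5)–B(6,6)= B(5,5)–B(6,4)=  → 6/11 unlike.
Row 6: A(6,1)–B(7,1)≠ A(6,1)–B(7,2)≠ B(6,3)–B(6,4)= B(6,3)–B(7,3)= B(6,3)–B(7,4)= B(6,3)–B(7,2)= B(6,4)–B(7,4)= B(6,4)–B(7,5)= B(6,4)–B(7,3)= B(6,6)–B(7,5)=  → 2/10 unlike.
Row 7: B(7,1)–B(7,2)= B(7,2)–B(7,3)= B(7,3)–B(7,4)= B(7,4)–B(7,5)=  → 0/4 unlike.
Total adjacent occupied pairs: 77; unlike-type pairs: 34.
34/77 is already in lowest terms.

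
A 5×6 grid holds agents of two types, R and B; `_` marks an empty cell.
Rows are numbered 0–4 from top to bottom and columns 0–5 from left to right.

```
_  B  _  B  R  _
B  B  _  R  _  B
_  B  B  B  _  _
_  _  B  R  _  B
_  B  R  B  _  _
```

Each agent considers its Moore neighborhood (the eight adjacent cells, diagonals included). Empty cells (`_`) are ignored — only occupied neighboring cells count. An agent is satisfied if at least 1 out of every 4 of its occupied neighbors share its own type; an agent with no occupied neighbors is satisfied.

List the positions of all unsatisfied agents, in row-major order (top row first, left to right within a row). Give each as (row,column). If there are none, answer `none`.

(0,1)B 2/2 ✓
(0,3)B 0/2 ✗
(0,4)R 1/3 ✓
(1,0)B 3/3 ✓
(1,1)B 4/4 ✓
(1,3)R 1/4 ✓
(1,5)B 0/1 ✗
(2,1)B 4/4 ✓
(2,2)B 4/6 ✓
(2,3)B 2/4 ✓
(3,2)B 5/7 ✓
(3,3)R 1/5 ✗
(3,5)B 0/0 ✓
(4,1)B 1/2 ✓
(4,2)R 1/4 ✓
(4,3)B 1/3 ✓

(0,3), (1,5), (3,3)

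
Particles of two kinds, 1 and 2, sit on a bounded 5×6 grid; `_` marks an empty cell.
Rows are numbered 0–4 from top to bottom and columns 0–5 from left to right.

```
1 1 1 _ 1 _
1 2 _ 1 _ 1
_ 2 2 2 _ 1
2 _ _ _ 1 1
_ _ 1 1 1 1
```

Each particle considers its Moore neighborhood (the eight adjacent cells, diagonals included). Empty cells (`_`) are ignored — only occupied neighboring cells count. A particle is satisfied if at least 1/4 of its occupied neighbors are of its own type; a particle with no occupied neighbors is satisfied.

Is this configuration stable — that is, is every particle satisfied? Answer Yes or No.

(0,0)1 2/3 ok
(0,1)1 3/4 ok
(0,2)1 2/3 ok
(0,4)1 2/2 ok
(1,0)1 2/4 ok
(1,1)2 2/6 ok
(1,3)1 2/4 ok
(1,5)1 2/2 ok
(2,1)2 3/4 ok
(2,2)2 3/4 ok
(2,3)2 1/3 ok
(2,5)1 3/3 ok
(3,0)2 1/1 ok
(3,4)1 5/6 ok
(3,5)1 4/4 ok
(4,2)1 1/1 ok
(4,3)1 3/3 ok
(4,4)1 4/4 ok
(4,5)1 3/3 ok
All meet the threshold, so the configuration is stable.

Yes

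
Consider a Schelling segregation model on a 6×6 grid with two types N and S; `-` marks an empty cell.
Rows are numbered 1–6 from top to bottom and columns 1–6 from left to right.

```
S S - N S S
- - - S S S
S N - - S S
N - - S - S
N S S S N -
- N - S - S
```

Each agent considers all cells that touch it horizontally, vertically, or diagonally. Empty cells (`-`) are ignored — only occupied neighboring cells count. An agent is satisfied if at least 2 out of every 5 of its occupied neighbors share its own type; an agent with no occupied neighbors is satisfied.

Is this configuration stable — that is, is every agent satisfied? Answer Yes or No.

(1,1)S 1/1 satisfied
(1,2)S 1/1 satisfied
(1,4)N 0/3 not
(1,5)S 4/5 satisfied
(1,6)S 3/3 satisfied
(2,4)S 3/4 satisfied
(2,5)S 6/7 satisfied
(2,6)S 5/5 satisfied
(3,1)S 0/2 not
(3,2)N 1/2 satisfied
(3,5)S 6/6 satisfied
(3,6)S 4/4 satisfied
(4,1)N 2/4 satisfied
(4,4)S 3/4 satisfied
(4,6)S 2/3 satisfied
(5,1)N 2/3 satisfied
(5,2)S 1/4 not
(5,3)S 4/5 satisfied
(5,4)S 3/4 satisfied
(5,5)N 0/5 not
(6,2)N 1/3 not
(6,4)S 2/3 satisfied
(6,6)S 0/1 not
For instance (1,4) has only 0/3 same-type neighbors, below 2/5.

No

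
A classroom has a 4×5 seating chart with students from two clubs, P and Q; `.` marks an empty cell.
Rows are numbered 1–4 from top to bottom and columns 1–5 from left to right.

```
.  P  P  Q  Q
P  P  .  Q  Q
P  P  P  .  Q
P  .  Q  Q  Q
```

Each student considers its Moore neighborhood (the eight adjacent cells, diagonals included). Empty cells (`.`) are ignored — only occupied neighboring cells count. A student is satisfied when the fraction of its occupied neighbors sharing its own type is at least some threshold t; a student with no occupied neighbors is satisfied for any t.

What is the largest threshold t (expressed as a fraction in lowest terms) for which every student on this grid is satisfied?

1/3

Row 1: (1,2)P 3/3 · (1,3)P 2/4 · (1,4)Q 3/4 · (1,5)Q 3/3
Row 2: (2,1)P 4/4 · (2,2)P 6/6 · (2,4)Q 4/6 · (2,5)Q 4/4
Row 3: (3,1)P 4/4 · (3,2)P 5/6 · (3,3)P 2/5 · (3,5)Q 4/4
Row 4: (4,1)P 2/2 · (4,3)Q 1/3 · (4,4)Q 3/4 · (4,5)Q 2/2
The smallest same-type fraction is 1/3 at (4,3), which reduces to 1/3. Any threshold above that leaves this student unsatisfied.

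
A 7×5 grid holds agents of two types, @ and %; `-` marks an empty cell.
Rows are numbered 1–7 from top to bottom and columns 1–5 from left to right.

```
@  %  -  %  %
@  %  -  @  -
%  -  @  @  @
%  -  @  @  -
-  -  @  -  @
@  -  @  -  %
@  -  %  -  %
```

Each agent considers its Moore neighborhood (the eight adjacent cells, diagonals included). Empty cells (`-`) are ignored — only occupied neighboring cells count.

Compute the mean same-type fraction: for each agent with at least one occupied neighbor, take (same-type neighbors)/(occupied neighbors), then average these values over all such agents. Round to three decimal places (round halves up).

0.677

Row 1: (1,1)@ 1/3 · (1,2)% 1/3 · (1,4)% 1/2 · (1,5)% 1/2
Row 2: (2,1)@ 1/4 · (2,2)% 2/5 · (2,4)@ 3/5
Row 3: (3,1)% 2/3 · (3,3)@ 4/5 · (3,4)@ 5/5 · (3,5)@ 3/3
Row 4: (4,1)% 1/1 · (4,3)@ 4/4 · (4,4)@ 6/6
Row 5: (5,3)@ 3/3 · (5,5)@ 1/2
Row 6: (6,1)@ 1/1 · (6,3)@ 1/2 · (6,5)% 1/2
Row 7: (7,1)@ 1/1 · (7,3)% 0/1 · (7,5)% 1/1
Sum over 22 agents: 1/3 + 1/3 + 1/2 + 1/2 + 1/4 + 2/5 + 3/5 + 2/3 + 4/5 + 5/5 + 3/3 + 1/1 + 4/4 + 6/6 + 3/3 + 1/2 + 1/1 + 1/2 + 1/2 + 1/1 + 0/1 + 1/1 = 893/60; mean = 893/60 ÷ 22 = 893/1320 = 0.676515… → 0.677.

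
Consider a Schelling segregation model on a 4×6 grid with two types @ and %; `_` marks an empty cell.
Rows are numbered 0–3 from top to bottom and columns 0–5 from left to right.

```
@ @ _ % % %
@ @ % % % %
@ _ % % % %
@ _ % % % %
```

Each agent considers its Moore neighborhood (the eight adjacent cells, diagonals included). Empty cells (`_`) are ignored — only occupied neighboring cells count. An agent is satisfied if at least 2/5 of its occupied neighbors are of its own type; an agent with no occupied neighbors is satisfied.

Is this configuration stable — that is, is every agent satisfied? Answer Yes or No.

(0,0)@ 3/3 satisfied
(0,1)@ 3/4 satisfied
(0,3)% 4/4 satisfied
(0,4)% 5/5 satisfied
(0,5)% 3/3 satisfied
(1,0)@ 4/4 satisfied
(1,1)@ 4/6 satisfied
(1,2)% 4/6 satisfied
(1,3)% 7/7 satisfied
(1,4)% 8/8 satisfied
(1,5)% 5/5 satisfied
(2,0)@ 3/3 satisfied
(2,2)% 5/6 satisfied
(2,3)% 8/8 satisfied
(2,4)% 8/8 satisfied
(2,5)% 5/5 satisfied
(3,0)@ 1/1 satisfied
(3,2)% 3/3 satisfied
(3,3)% 5/5 satisfied
(3,4)% 5/5 satisfied
(3,5)% 3/3 satisfied
All meet the threshold, so the configuration is stable.

Yes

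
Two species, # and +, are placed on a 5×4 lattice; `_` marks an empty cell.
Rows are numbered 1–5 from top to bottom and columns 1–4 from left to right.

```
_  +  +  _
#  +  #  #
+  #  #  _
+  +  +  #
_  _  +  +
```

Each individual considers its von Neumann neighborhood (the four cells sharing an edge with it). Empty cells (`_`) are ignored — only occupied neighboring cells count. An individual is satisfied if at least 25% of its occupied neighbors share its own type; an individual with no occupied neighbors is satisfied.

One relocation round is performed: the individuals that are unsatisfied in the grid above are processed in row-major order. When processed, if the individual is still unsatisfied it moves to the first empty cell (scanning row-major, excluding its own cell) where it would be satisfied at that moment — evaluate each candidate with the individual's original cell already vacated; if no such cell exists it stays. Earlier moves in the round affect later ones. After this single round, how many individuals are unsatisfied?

Initially unsatisfied (in order): (2,1), (4,4).
  (2,1) → (1,4).
  (4,4) → (3,4).
Resulting grid:
_ + + #
_ + # #
+ # # #
+ + + _
_ _ + +
All satisfied now.

0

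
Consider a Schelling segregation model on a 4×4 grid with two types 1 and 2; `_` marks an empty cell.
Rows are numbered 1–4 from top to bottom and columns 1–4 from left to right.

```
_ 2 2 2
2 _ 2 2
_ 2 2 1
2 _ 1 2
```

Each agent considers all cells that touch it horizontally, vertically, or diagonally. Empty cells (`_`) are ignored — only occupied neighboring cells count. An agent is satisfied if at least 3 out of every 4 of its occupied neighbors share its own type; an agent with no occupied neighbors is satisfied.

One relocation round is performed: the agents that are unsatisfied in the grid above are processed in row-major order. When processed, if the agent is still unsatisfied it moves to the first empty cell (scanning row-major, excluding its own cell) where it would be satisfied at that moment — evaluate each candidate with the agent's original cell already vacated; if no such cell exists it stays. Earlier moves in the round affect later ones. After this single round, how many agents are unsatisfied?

Initially unsatisfied (in order): (3,3), (3,4), (4,3), (4,4).
  (3,3) → (1,1).
  (3,4): no empty cell satisfies it; stays.
  (4,3): no empty cell satisfies it; stays.
  (4,4) → (2,2).
Resulting grid:
2 2 2 2
2 2 2 2
_ 2 _ 1
2 _ 1 _
Unsatisfied now: (3,4), (4,3).

2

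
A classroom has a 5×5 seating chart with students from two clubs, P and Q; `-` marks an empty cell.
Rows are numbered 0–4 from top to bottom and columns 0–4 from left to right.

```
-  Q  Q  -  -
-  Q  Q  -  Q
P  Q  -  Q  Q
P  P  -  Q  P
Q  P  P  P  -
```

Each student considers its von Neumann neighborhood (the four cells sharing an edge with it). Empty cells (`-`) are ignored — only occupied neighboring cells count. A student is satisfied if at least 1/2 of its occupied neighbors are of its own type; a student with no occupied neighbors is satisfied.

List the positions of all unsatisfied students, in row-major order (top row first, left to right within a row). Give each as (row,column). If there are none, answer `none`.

(2,1), (3,3), (3,4), (4,0)

Row 0: (0,1)Q 2/2 satisfied · (0,2)Q 2/2 satisfied
Row 1: (1,1)Q 3/3 satisfied · (1,2)Q 2/2 satisfied · (1,4)Q 1/1 satisfied
Row 2: (2,0)P 1/2 satisfied · (2,1)Q 1/3 not · (2,3)Q 2/2 satisfied · (2,4)Q 2/3 satisfied
Row 3: (3,0)P 2/3 satisfied · (3,1)P 2/3 satisfied · (3,3)Q 1/3 not · (3,4)P 0/2 not
Row 4: (4,0)Q 0/2 not · (4,1)P 2/3 satisfied · (4,2)P 2/2 satisfied · (4,3)P 1/2 satisfied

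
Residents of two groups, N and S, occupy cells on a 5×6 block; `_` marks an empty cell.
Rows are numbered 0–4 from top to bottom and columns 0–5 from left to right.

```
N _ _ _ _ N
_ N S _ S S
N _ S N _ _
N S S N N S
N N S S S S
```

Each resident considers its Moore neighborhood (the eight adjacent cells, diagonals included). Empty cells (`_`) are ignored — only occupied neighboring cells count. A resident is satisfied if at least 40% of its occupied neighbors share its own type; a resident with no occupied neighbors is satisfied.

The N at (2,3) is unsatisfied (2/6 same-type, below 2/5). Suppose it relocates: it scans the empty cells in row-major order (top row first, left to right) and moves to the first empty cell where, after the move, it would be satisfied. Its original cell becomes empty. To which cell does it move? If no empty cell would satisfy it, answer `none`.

Vacating (2,3). Empty cells in order:
  (0,1): 2/3 same-type → satisfied — stop here.

(0,1)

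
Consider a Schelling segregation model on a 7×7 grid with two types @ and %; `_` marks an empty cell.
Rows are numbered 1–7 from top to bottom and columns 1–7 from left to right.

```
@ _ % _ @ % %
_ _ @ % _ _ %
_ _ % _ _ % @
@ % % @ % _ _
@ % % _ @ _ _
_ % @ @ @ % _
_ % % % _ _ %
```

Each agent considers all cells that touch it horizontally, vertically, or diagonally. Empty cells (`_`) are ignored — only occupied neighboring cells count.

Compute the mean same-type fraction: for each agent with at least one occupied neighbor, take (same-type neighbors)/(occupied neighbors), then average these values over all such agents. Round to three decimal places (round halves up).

Row 1: (1,1)@ — no occupied neighbors · (1,3)% 1/2 · (1,5)@ 0/2 · (1,6)% 2/3 · (1,7)% 2/2
Row 2: (2,3)@ 0/3 · (2,4)% 2/4 · (2,7)% 3/4
Row 3: (3,3)% 3/5 · (3,6)% 2/3 · (3,7)@ 0/2
Row 4: (4,1)@ 1/3 · (4,2)% 4/6 · (4,3)% 4/5 · (4,4)@ 1/5 · (4,5)% 1/3
Row 5: (5,1)@ 1/4 · (5,2)% 4/7 · (5,3)% 4/7 · (5,5)@ 3/5
Row 6: (6,2)% 4/6 · (6,3)@ 1/7 · (6,4)@ 3/6 · (6,5)@ 2/4 · (6,6)% 1/3
Row 7: (7,2)% 2/3 · (7,3)% 3/5 · (7,4)% 1/4 · (7,7)% 1/1
Sum over 28 agents: 1/2 + 0/2 + 2/3 + 2/2 + 0/3 + 2/4 + 3/4 + 3/5 + 2/3 + 0/2 + 1/3 + 4/6 + 4/5 + 1/5 + 1/3 + 1/4 + 4/7 + 4/7 + 3/5 + 4/6 + 1/7 + 3/6 + 2/4 + 1/3 + 2/3 + 3/5 + 1/4 + 1/1 = 5741/420; mean = 5741/420 ÷ 28 = 5741/11760 = 0.488180… → 0.488.

0.488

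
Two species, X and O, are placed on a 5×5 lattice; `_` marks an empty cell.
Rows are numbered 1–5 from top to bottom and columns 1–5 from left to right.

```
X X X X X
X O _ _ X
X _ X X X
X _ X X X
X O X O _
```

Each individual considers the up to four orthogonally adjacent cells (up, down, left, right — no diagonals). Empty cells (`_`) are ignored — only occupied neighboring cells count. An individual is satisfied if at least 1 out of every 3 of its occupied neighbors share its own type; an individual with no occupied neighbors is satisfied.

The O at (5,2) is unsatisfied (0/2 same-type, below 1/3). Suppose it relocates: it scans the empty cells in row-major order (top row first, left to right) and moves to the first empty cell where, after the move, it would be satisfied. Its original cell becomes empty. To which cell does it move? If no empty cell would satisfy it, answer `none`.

(2,3)

Vacating (5,2). Empty cells in order:
  (2,3): 1/3 same-type → satisfied — stop here.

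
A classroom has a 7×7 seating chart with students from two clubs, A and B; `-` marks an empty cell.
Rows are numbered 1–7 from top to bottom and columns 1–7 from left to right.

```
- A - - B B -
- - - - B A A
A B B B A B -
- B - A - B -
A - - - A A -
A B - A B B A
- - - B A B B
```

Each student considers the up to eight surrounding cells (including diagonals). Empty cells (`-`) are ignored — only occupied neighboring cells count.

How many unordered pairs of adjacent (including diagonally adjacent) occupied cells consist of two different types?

32

Scan each occupied cell's neighbors to the right and below (and the two forward diagonals) so each pair is counted once.
From row 1: 3 unlike of 6 pairs (running 3/6).
From row 2: 4 unlike of 8 pairs (running 7/14).
From row 3: 7 unlike of 13 pairs (running 14/27).
From row 4: 3 unlike of 4 pairs (running 17/31).
From row 5: 5 unlike of 9 pairs (running 22/40).
From row 6: 8 unlike of 14 pairs (running 30/54).
From row 7: 2 unlike of 3 pairs (running 32/57).
Total adjacent occupied pairs: 57; unlike-type pairs: 32.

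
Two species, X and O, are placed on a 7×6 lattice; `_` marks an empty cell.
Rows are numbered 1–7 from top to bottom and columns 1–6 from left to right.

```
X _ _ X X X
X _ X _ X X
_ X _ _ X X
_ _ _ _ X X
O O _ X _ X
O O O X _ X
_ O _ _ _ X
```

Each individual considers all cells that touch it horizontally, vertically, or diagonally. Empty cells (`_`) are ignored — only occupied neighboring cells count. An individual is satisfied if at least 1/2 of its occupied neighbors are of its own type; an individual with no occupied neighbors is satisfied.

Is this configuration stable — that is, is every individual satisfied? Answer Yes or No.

(1,1)X 1/1 satisfied
(1,4)X 3/3 satisfied
(1,5)X 4/4 satisfied
(1,6)X 3/3 satisfied
(2,1)X 2/2 satisfied
(2,3)X 2/2 satisfied
(2,5)X 6/6 satisfied
(2,6)X 5/5 satisfied
(3,2)X 2/2 satisfied
(3,5)X 5/5 satisfied
(3,6)X 5/5 satisfied
(4,5)X 5/5 satisfied
(4,6)X 4/4 satisfied
(5,1)O 3/3 satisfied
(5,2)O 4/4 satisfied
(5,4)X 2/3 satisfied
(5,6)X 3/3 satisfied
(6,1)O 4/4 satisfied
(6,2)O 5/5 satisfied
(6,3)O 3/5 satisfied
(6,4)X 1/2 satisfied
(6,6)X 2/2 satisfied
(7,2)O 3/3 satisfied
(7,6)X 1/1 satisfied
All meet the threshold, so the configuration is stable.

Yes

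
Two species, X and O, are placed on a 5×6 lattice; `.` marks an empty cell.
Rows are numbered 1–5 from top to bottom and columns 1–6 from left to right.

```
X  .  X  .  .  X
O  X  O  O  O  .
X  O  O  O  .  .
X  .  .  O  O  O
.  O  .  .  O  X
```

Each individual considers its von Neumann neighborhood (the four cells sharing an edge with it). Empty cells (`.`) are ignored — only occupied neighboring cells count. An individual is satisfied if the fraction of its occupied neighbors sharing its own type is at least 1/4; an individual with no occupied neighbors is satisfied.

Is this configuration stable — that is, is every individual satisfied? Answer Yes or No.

No

(1,1)X 0/1 ✗
(1,3)X 0/1 ✗
(1,6)X 0/0 ✓
(2,1)O 0/3 ✗
(2,2)X 0/3 ✗
(2,3)O 2/4 ✓
(2,4)O 3/3 ✓
(2,5)O 1/1 ✓
(3,1)X 1/3 ✓
(3,2)O 1/3 ✓
(3,3)O 3/3 ✓
(3,4)O 3/3 ✓
(4,1)X 1/1 ✓
(4,4)O 2/2 ✓
(4,5)O 3/3 ✓
(4,6)O 1/2 ✓
(5,2)O 0/0 ✓
(5,5)O 1/2 ✓
(5,6)X 0/2 ✗
For instance (1,1) has only 0/1 same-type neighbors, below 1/4.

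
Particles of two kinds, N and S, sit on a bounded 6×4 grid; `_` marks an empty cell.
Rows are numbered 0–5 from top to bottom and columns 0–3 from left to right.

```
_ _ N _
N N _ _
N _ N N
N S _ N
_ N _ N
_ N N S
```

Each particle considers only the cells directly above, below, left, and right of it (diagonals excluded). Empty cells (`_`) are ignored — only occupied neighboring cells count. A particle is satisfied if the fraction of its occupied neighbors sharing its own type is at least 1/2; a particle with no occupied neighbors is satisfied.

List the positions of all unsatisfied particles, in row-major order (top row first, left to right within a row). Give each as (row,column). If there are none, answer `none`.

Row 0: (0,2)N 0/0 satisfied
Row 1: (1,0)N 2/2 satisfied · (1,1)N 1/1 satisfied
Row 2: (2,0)N 2/2 satisfied · (2,2)N 1/1 satisfied · (2,3)N 2/2 satisfied
Row 3: (3,0)N 1/2 satisfied · (3,1)S 0/2 not · (3,3)N 2/2 satisfied
Row 4: (4,1)N 1/2 satisfied · (4,3)N 1/2 satisfied
Row 5: (5,1)N 2/2 satisfied · (5,2)N 1/2 satisfied · (5,3)S 0/2 not

(3,1), (5,3)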